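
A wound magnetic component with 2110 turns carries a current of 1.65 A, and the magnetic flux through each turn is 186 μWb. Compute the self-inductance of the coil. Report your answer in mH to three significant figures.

Self-inductance is defined by L = NΦ_B/I (flux linkage over current).
L = (2110)(1.860×10^-4 Wb)/(1.65 A) = 0.2379 H.

L ≈ 238 mH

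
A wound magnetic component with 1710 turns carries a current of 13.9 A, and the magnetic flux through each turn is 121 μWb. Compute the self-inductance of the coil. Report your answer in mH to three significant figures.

L ≈ 14.9 mH

Self-inductance is defined by L = NΦ_B/I (flux linkage over current).
L = (1710)(1.210×10^-4 Wb)/(13.9 A) = 1.489×10^-2 H.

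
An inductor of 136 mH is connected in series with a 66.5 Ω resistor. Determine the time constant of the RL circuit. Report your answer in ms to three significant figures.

τ = L/R = (0.136 H)/(66.5 Ω) = 2.045×10^-3 s.

τ ≈ 2.05 ms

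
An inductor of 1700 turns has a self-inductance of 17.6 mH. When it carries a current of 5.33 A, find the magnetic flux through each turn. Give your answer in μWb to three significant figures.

Φ_B ≈ 55.2 μWb

From L = NΦ_B/I, the flux per turn is Φ_B = LI/N.
Φ_B = (1.760×10^-2 H)(5.33 A)/1700 = 5.518×10^-5 Wb.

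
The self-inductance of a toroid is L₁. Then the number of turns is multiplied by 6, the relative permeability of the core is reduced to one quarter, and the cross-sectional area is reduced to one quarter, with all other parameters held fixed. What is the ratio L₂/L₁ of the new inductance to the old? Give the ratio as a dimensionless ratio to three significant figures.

L₂/L₁ = 2.25

For a toroid, L ∝ μᵣN²A/R.
L₂/L₁ = (6)^2 × (0.25) × (0.25) = 2.25.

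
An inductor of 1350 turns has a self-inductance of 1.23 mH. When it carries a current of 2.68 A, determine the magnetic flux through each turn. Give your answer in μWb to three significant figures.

From L = NΦ_B/I, the flux per turn is Φ_B = LI/N.
Φ_B = (1.230×10^-3 H)(2.68 A)/1350 = 2.442×10^-6 Wb.

Φ_B ≈ 2.44 μWb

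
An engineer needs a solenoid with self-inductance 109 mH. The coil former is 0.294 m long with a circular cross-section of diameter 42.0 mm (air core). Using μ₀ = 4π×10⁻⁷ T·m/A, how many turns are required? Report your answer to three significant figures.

N ≈ 4290 turns

A = π(d/2)² = π(2.100×10^-2 m)² = 1.385×10^-3 m².
From L = μ₀N²A/ℓ, N = √(Lℓ / (μ₀A)).
N = √[(0.109)(0.294) / ((4π×10⁻⁷)×1.385×10^-3)] = √(1.841×10^7) ≈ 4290.3.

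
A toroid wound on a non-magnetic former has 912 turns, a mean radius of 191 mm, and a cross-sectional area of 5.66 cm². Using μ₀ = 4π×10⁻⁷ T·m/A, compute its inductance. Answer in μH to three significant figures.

For a thin toroid, L = μ₀N²A/(2πR).
L = (4π×10⁻⁷)(912)²(5.660×10^-4) / (2π×0.191 m) = 4.929×10^-4 H.

L ≈ 493 μH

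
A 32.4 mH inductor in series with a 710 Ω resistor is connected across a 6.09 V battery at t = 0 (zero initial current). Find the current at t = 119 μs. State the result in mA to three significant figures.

I ≈ 7.95 mA

τ = L/R = 3.240×10^-2/710 = 4.563×10^-5 s; final current I_∞ = ε/R = 6.09/710 = 8.577×10^-3 A.
I(t) = I_∞(1 − e^(−t/τ)) with t/τ = 2.608.
I = (8.577×10^-3)(1 − e^(−2.608)) = 7.945×10^-3 A.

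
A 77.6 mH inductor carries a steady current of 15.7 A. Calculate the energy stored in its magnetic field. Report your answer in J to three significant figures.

Stored magnetic energy: U = ½LI².
U = ½(7.760×10^-2 H)(15.7 A)² = 9.564 J.

U ≈ 9.56 J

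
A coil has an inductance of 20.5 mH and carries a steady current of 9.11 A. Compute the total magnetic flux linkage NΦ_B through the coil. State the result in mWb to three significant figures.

From L = NΦ_B/I, the flux linkage is NΦ_B = LI.
NΦ_B = (2.050×10^-2 H)(9.11 A) = 0.1868 Wb.

NΦ_B ≈ 187 mWb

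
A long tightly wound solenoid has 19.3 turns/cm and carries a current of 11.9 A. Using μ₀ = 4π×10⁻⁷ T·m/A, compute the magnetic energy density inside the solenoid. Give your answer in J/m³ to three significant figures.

u ≈ 331 J/m³

B = μ₀nI = (4π×10⁻⁷)(1.930×10^3)(11.9) = 2.886×10^-2 T.
u = B²/(2μ₀) = (2.886×10^-2)²/(2×4π×10⁻⁷) = 331.4 J/m³.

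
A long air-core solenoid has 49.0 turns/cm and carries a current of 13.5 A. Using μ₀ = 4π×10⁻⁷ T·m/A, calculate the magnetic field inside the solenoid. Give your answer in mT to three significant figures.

Inside a long solenoid, B = μ₀nI.
B = (4π×10⁻⁷)(4.900×10^3 m⁻¹)(13.5 A) = 8.313×10^-2 T.

B ≈ 83.1 mT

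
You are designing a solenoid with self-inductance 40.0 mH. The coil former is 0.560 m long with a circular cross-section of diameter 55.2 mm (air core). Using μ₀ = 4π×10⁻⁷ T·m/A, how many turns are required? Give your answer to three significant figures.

A = π(d/2)² = π(2.760×10^-2 m)² = 2.393×10^-3 m².
From L = μ₀N²A/ℓ, N = √(Lℓ / (μ₀A)).
N = √[(4.000×10^-2)(0.56) / ((4π×10⁻⁷)×2.393×10^-3)] = √(7.449×10^6) ≈ 2729.2.

N ≈ 2730 turns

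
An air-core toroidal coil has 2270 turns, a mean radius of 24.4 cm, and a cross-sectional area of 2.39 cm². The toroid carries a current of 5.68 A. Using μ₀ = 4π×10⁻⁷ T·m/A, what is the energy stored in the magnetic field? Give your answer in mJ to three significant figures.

U ≈ 16.3 mJ

L = μ₀N²A/(2πR) = (4π×10⁻⁷)(2270)²(2.390×10^-4)/(2π×0.244) = 1.009×10^-3 H.
U = ½LI² = ½(1.009×10^-3)(5.68)² = 1.628×10^-2 J.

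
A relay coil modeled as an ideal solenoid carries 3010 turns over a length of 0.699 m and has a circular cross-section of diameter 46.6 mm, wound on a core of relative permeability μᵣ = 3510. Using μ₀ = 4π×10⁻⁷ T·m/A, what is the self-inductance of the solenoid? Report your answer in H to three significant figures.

A = π(d/2)² = π(2.330×10^-2 m)² = 1.706×10^-3 m².
For a long solenoid, L = μ₀μᵣN²A/ℓ.
L = (4π×10⁻⁷)(3510)(3010)²(1.706×10^-3)/(0.699 m) = 97.51 H.

L ≈ 97.5 H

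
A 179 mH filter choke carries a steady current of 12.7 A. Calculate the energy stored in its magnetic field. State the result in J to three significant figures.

U ≈ 14.4 J

Stored magnetic energy: U = ½LI².
U = ½(0.179 H)(12.7 A)² = 14.44 J.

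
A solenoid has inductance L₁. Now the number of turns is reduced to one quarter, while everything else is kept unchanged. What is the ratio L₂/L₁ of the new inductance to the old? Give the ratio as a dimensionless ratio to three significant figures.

For a solenoid, L ∝ μᵣN²A/ℓ.
L₂/L₁ = (0.25)^2 = 0.0625.

L₂/L₁ = 0.0625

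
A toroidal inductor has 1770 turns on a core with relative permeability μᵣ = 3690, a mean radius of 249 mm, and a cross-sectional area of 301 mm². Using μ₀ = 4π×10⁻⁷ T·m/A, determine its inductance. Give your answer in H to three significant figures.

For a thin toroid, L = μ₀μᵣN²A/(2πR).
L = (4π×10⁻⁷)(3690)(1770)²(3.010×10^-4) / (2π×0.249 m) = 2.7949 H.

L ≈ 2.79 H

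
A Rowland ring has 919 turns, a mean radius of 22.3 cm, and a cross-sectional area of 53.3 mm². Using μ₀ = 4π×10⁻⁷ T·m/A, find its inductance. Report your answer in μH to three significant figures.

L ≈ 40.4 μH

For a thin toroid, L = μ₀N²A/(2πR).
L = (4π×10⁻⁷)(919)²(5.330×10^-5) / (2π×0.223 m) = 4.037×10^-5 H.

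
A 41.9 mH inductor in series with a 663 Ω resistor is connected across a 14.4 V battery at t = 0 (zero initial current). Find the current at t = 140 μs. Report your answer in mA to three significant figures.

I ≈ 19.3 mA

τ = L/R = 4.190×10^-2/663 = 6.320×10^-5 s; final current I_∞ = ε/R = 14.4/663 = 2.172×10^-2 A.
I(t) = I_∞(1 − e^(−t/τ)) with t/τ = 2.215.
I = (2.172×10^-2)(1 − e^(−2.215)) = 1.9349×10^-2 A.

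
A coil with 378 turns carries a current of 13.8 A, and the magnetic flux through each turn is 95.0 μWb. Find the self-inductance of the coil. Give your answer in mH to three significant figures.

Self-inductance is defined by L = NΦ_B/I (flux linkage over current).
L = (378)(9.500×10^-5 Wb)/(13.8 A) = 2.602×10^-3 H.

L ≈ 2.60 mH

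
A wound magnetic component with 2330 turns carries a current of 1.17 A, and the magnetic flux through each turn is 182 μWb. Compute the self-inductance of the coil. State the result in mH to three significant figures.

L ≈ 362 mH

Self-inductance is defined by L = NΦ_B/I (flux linkage over current).
L = (2330)(1.820×10^-4 Wb)/(1.17 A) = 0.3624 H.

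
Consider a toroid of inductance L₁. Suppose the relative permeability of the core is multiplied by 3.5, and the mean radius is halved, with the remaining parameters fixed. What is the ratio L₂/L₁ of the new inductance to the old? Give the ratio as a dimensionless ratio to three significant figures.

L₂/L₁ = 7.00

For a toroid, L ∝ μᵣN²A/R.
L₂/L₁ = (3.5) × (0.5)^-1 = 7.00.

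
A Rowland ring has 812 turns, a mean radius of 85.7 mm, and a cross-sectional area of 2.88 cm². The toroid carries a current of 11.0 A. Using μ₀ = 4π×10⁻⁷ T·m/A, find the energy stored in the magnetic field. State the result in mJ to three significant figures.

U ≈ 26.8 mJ

L = μ₀N²A/(2πR) = (4π×10⁻⁷)(812)²(2.880×10^-4)/(2π×8.570×10^-2) = 4.432×10^-4 H.
U = ½LI² = ½(4.432×10^-4)(11.0)² = 2.681×10^-2 J.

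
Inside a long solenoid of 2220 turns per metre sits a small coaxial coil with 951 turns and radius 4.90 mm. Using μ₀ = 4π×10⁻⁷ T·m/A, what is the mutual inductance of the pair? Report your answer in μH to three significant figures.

The outer solenoid produces a uniform field B₁ = μ₀n₁I₁ across the inner coil,
so the flux linkage is N₂Φ = N₂B₁A₂ = μ₀n₁N₂A₂·I₁, giving M = μ₀n₁N₂A₂.
A₂ = πr² = π(4.900×10^-3 m)² = 7.543×10^-5 m².
M = (4π×10⁻⁷)(2220)(951)(7.543×10^-5) = 2.001×10^-4 H.

M ≈ 200 μH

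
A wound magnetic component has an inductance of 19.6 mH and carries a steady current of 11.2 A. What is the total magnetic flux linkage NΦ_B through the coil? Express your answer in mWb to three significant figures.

From L = NΦ_B/I, the flux linkage is NΦ_B = LI.
NΦ_B = (1.960×10^-2 H)(11.2 A) = 0.2195 Wb.

NΦ_B ≈ 220 mWb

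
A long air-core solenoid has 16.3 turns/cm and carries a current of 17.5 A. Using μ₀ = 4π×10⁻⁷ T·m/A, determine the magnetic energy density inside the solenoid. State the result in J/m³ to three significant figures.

u ≈ 511 J/m³

B = μ₀nI = (4π×10⁻⁷)(1.630×10^3)(17.5) = 3.5846×10^-2 T.
u = B²/(2μ₀) = (3.5846×10^-2)²/(2×4π×10⁻⁷) = 511.2 J/m³.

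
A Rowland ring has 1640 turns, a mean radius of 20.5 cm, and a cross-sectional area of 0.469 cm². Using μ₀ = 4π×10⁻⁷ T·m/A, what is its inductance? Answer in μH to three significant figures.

L ≈ 123 μH

For a thin toroid, L = μ₀N²A/(2πR).
L = (4π×10⁻⁷)(1640)²(4.690×10^-5) / (2π×0.205 m) = 1.231×10^-4 H.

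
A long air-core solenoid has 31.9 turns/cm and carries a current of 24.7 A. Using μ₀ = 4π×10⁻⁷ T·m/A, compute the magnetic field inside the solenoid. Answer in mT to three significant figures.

B ≈ 99.0 mT

Inside a long solenoid, B = μ₀nI.
B = (4π×10⁻⁷)(3.190×10^3 m⁻¹)(24.7 A) = 9.901×10^-2 T.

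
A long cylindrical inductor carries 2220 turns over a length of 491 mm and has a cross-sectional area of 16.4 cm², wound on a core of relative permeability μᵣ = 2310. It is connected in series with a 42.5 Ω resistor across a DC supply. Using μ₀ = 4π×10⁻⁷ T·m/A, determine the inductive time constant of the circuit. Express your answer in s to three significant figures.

τ ≈ 1.12 s

A = 16.4 cm² = 1.640×10^-3 m².
L = μ₀μᵣN²A/ℓ = (4π×10⁻⁷)(2310)(2220)²(1.640×10^-3)/(0.491) = 47.78 H.
τ = L/R = (47.78)/(42.5) = 1.124 s.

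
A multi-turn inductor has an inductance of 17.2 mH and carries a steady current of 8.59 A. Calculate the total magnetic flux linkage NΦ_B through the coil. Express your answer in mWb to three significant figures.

From L = NΦ_B/I, the flux linkage is NΦ_B = LI.
NΦ_B = (1.720×10^-2 H)(8.59 A) = 0.1477 Wb.

NΦ_B ≈ 148 mWb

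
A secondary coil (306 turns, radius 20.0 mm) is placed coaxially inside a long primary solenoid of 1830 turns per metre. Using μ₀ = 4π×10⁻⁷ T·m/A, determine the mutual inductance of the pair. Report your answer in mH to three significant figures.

The outer solenoid produces a uniform field B₁ = μ₀n₁I₁ across the inner coil,
so the flux linkage is N₂Φ = N₂B₁A₂ = μ₀n₁N₂A₂·I₁, giving M = μ₀n₁N₂A₂.
A₂ = πr² = π(2.000×10^-2 m)² = 1.257×10^-3 m².
M = (4π×10⁻⁷)(1830)(306)(1.257×10^-3) = 8.843×10^-4 H.

M ≈ 0.884 mH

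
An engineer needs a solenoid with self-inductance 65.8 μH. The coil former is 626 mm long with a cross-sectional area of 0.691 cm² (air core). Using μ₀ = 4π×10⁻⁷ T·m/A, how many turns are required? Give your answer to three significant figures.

N ≈ 689 turns

A = 0.691 cm² = 6.910×10^-5 m².
From L = μ₀N²A/ℓ, N = √(Lℓ / (μ₀A)).
N = √[(6.580×10^-5)(0.626) / ((4π×10⁻⁷)×6.910×10^-5)] = √(4.744×10^5) ≈ 688.7.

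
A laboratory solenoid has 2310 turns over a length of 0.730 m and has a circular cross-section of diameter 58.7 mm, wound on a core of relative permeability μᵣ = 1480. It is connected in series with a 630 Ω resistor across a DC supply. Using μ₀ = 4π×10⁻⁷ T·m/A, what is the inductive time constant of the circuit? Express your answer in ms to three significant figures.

A = π(d/2)² = π(2.935×10^-2 m)² = 2.706×10^-3 m².
L = μ₀μᵣN²A/ℓ = (4π×10⁻⁷)(1480)(2310)²(2.706×10^-3)/(0.73) = 36.79 H.
τ = L/R = (36.79)/(630) = 5.840×10^-2 s.

τ ≈ 58.4 ms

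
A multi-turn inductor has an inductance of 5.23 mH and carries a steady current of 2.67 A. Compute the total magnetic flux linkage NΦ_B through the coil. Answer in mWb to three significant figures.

From L = NΦ_B/I, the flux linkage is NΦ_B = LI.
NΦ_B = (5.230×10^-3 H)(2.67 A) = 1.396×10^-2 Wb.

NΦ_B ≈ 14.0 mWb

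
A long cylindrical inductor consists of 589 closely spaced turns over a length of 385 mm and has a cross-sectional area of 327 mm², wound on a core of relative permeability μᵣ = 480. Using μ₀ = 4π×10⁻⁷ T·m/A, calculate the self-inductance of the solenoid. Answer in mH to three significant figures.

A = 327 mm² = 3.270×10^-4 m².
For a long solenoid, L = μ₀μᵣN²A/ℓ.
L = (4π×10⁻⁷)(480)(589)²(3.270×10^-4)/(0.385 m) = 0.1777 H.

L ≈ 178 mH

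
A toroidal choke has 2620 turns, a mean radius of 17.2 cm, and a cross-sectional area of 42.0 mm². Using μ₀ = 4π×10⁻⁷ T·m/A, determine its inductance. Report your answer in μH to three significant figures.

For a thin toroid, L = μ₀N²A/(2πR).
L = (4π×10⁻⁷)(2620)²(4.200×10^-5) / (2π×0.172 m) = 3.352×10^-4 H.

L ≈ 335 μH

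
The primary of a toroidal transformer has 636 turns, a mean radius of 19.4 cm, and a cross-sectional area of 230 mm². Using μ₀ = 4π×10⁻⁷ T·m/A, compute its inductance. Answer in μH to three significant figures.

For a thin toroid, L = μ₀N²A/(2πR).
L = (4π×10⁻⁷)(636)²(2.300×10^-4) / (2π×0.194 m) = 9.591×10^-5 H.

L ≈ 95.9 μH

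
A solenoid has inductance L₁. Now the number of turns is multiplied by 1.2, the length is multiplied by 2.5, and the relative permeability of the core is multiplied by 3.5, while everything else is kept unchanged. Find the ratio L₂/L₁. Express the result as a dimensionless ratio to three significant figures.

L₂/L₁ = 2.02

For a solenoid, L ∝ μᵣN²A/ℓ.
L₂/L₁ = (1.2)^2 × (2.5)^-1 × (3.5) = 2.02.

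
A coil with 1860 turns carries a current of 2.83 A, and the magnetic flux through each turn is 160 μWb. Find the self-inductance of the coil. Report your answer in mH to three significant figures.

L ≈ 105 mH

Self-inductance is defined by L = NΦ_B/I (flux linkage over current).
L = (1860)(1.600×10^-4 Wb)/(2.83 A) = 0.1052 H.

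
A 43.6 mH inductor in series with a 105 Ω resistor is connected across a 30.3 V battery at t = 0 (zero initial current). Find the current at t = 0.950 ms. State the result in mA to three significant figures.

τ = L/R = 4.360×10^-2/105 = 4.152×10^-4 s; final current I_∞ = ε/R = 30.3/105 = 0.2886 A.
I(t) = I_∞(1 − e^(−t/τ)) with t/τ = 2.288.
I = (0.2886)(1 − e^(−2.288)) = 0.2593 A.

I ≈ 259 mA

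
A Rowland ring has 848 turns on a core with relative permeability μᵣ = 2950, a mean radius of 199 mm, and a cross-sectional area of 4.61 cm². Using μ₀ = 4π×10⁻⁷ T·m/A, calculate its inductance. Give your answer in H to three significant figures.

For a thin toroid, L = μ₀μᵣN²A/(2πR).
L = (4π×10⁻⁷)(2950)(848)²(4.610×10^-4) / (2π×0.199 m) = 0.9829 H.

L ≈ 0.983 H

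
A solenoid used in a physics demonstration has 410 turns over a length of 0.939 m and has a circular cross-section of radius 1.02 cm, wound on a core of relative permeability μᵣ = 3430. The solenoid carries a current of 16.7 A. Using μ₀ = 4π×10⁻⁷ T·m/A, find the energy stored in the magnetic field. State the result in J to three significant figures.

A = πr² = π(1.020×10^-2 m)² = 3.269×10^-4 m².
L = μ₀μᵣN²A/ℓ = (4π×10⁻⁷)(3430)(410)²(3.269×10^-4)/(0.939) = 0.2522 H.
U = ½LI² = ½(0.2522)(16.7)² = 35.17 J.

U ≈ 35.2 J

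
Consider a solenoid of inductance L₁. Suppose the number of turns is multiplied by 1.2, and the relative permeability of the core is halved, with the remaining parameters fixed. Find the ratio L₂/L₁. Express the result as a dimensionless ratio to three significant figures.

For a solenoid, L ∝ μᵣN²A/ℓ.
L₂/L₁ = (1.2)^2 × (0.5) = 0.720.

L₂/L₁ = 0.720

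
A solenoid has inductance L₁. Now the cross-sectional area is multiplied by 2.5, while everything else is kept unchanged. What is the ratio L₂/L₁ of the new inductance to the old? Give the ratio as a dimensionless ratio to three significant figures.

For a solenoid, L ∝ μᵣN²A/ℓ.
L₂/L₁ = (2.5) = 2.50.

L₂/L₁ = 2.50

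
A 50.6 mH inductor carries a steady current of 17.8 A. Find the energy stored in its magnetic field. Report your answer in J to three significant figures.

U ≈ 8.02 J

Stored magnetic energy: U = ½LI².
U = ½(5.060×10^-2 H)(17.8 A)² = 8.016 J.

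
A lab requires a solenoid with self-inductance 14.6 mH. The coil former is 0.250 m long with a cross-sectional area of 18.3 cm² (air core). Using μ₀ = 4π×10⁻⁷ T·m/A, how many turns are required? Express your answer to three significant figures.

N ≈ 1260 turns

A = 18.3 cm² = 1.830×10^-3 m².
From L = μ₀N²A/ℓ, N = √(Lℓ / (μ₀A)).
N = √[(1.460×10^-2)(0.25) / ((4π×10⁻⁷)×1.830×10^-3)] = √(1.587×10^6) ≈ 1259.8.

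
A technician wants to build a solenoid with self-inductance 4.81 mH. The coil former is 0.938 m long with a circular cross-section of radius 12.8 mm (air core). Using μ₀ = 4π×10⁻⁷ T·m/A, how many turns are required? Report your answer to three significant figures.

A = πr² = π(1.280×10^-2 m)² = 5.147×10^-4 m².
From L = μ₀N²A/ℓ, N = √(Lℓ / (μ₀A)).
N = √[(4.810×10^-3)(0.938) / ((4π×10⁻⁷)×5.147×10^-4)] = √(6.975×10^6) ≈ 2641.1.

N ≈ 2640 turns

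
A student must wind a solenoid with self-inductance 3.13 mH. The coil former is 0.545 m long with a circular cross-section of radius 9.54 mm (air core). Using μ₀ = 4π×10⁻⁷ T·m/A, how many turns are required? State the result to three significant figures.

A = πr² = π(9.540×10^-3 m)² = 2.859×10^-4 m².
From L = μ₀N²A/ℓ, N = √(Lℓ / (μ₀A)).
N = √[(3.130×10^-3)(0.545) / ((4π×10⁻⁷)×2.859×10^-4)] = √(4.748×10^6) ≈ 2178.9.

N ≈ 2180 turns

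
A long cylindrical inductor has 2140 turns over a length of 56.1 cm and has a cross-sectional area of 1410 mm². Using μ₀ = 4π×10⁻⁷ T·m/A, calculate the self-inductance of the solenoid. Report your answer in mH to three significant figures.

L ≈ 14.5 mH

A = 1410 mm² = 1.410×10^-3 m².
For a long solenoid, L = μ₀N²A/ℓ.
L = (4π×10⁻⁷)(2140)²(1.410×10^-3)/(0.561 m) = 1.446×10^-2 H.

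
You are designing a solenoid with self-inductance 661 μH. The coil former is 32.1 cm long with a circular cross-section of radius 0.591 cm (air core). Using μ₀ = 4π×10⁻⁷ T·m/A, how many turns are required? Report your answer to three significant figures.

A = πr² = π(5.910×10^-3 m)² = 1.097×10^-4 m².
From L = μ₀N²A/ℓ, N = √(Lℓ / (μ₀A)).
N = √[(6.610×10^-4)(0.321) / ((4π×10⁻⁷)×1.097×10^-4)] = √(1.539×10^6) ≈ 1240.5.

N ≈ 1240 turns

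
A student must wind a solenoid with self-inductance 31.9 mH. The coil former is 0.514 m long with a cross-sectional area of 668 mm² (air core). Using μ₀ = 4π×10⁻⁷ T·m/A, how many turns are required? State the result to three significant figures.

A = 668 mm² = 6.680×10^-4 m².
From L = μ₀N²A/ℓ, N = √(Lℓ / (μ₀A)).
N = √[(3.190×10^-2)(0.514) / ((4π×10⁻⁷)×6.680×10^-4)] = √(1.953×10^7) ≈ 4419.6.

N ≈ 4420 turns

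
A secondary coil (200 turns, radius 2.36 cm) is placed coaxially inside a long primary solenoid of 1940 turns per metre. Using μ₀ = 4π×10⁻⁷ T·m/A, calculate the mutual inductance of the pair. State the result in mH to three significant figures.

The outer solenoid produces a uniform field B₁ = μ₀n₁I₁ across the inner coil,
so the flux linkage is N₂Φ = N₂B₁A₂ = μ₀n₁N₂A₂·I₁, giving M = μ₀n₁N₂A₂.
A₂ = πr² = π(2.360×10^-2 m)² = 1.750×10^-3 m².
M = (4π×10⁻⁷)(1940)(200)(1.750×10^-3) = 8.531×10^-4 H.

M ≈ 0.853 mH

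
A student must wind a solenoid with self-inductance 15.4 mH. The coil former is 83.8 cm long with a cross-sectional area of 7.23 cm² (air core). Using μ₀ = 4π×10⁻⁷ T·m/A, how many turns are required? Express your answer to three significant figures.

A = 7.23 cm² = 7.230×10^-4 m².
From L = μ₀N²A/ℓ, N = √(Lℓ / (μ₀A)).
N = √[(1.540×10^-2)(0.838) / ((4π×10⁻⁷)×7.230×10^-4)] = √(1.420×10^7) ≈ 3768.8.

N ≈ 3770 turns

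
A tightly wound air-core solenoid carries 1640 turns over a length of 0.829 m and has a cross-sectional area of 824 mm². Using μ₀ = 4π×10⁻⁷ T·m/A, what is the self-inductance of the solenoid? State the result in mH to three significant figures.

L ≈ 3.36 mH

A = 824 mm² = 8.240×10^-4 m².
For a long solenoid, L = μ₀N²A/ℓ.
L = (4π×10⁻⁷)(1640)²(8.240×10^-4)/(0.829 m) = 3.359×10^-3 H.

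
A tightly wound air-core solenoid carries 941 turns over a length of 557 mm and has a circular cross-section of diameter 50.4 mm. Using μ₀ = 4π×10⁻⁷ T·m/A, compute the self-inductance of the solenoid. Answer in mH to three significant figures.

A = π(d/2)² = π(2.520×10^-2 m)² = 1.995×10^-3 m².
For a long solenoid, L = μ₀N²A/ℓ.
L = (4π×10⁻⁷)(941)²(1.995×10^-3)/(0.557 m) = 3.986×10^-3 H.

L ≈ 3.99 mH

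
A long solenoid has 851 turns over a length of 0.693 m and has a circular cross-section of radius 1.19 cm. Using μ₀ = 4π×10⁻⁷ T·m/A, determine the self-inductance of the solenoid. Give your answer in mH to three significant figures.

A = πr² = π(1.190×10^-2 m)² = 4.449×10^-4 m².
For a long solenoid, L = μ₀N²A/ℓ.
L = (4π×10⁻⁷)(851)²(4.449×10^-4)/(0.693 m) = 5.842×10^-4 H.

L ≈ 0.584 mH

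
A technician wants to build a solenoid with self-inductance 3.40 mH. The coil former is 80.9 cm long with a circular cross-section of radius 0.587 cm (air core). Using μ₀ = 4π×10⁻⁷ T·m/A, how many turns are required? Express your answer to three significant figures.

N ≈ 4500 turns

A = πr² = π(5.870×10^-3 m)² = 1.082×10^-4 m².
From L = μ₀N²A/ℓ, N = √(Lℓ / (μ₀A)).
N = √[(3.400×10^-3)(0.809) / ((4π×10⁻⁷)×1.082×10^-4)] = √(2.022×10^7) ≈ 4496.7.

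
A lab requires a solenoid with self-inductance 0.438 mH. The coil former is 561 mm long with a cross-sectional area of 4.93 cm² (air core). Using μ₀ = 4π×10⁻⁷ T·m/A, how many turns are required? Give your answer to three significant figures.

N ≈ 630 turns

A = 4.93 cm² = 4.930×10^-4 m².
From L = μ₀N²A/ℓ, N = √(Lℓ / (μ₀A)).
N = √[(4.380×10^-4)(0.561) / ((4π×10⁻⁷)×4.930×10^-4)] = √(3.966×10^5) ≈ 629.8.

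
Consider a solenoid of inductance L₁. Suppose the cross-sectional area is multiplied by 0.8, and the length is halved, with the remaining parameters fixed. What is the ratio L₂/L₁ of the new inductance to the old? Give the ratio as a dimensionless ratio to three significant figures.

L₂/L₁ = 1.60

For a solenoid, L ∝ μᵣN²A/ℓ.
L₂/L₁ = (0.8) × (0.5)^-1 = 1.60.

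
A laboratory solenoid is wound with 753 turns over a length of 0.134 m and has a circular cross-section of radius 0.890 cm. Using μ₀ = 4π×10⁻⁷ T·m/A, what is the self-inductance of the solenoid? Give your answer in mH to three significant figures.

L ≈ 1.32 mH

A = πr² = π(8.900×10^-3 m)² = 2.488×10^-4 m².
For a long solenoid, L = μ₀N²A/ℓ.
L = (4π×10⁻⁷)(753)²(2.488×10^-4)/(0.134 m) = 1.323×10^-3 H.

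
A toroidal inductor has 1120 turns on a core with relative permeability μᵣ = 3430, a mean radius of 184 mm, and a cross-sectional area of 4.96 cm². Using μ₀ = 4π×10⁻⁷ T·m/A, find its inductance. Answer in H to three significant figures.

For a thin toroid, L = μ₀μᵣN²A/(2πR).
L = (4π×10⁻⁷)(3430)(1120)²(4.960×10^-4) / (2π×0.184 m) = 2.32 H.

L ≈ 2.32 H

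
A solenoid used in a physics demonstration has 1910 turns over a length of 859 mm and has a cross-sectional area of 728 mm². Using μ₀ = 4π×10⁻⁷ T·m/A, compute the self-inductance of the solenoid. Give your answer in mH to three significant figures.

L ≈ 3.89 mH

A = 728 mm² = 7.280×10^-4 m².
For a long solenoid, L = μ₀N²A/ℓ.
L = (4π×10⁻⁷)(1910)²(7.280×10^-4)/(0.859 m) = 3.885×10^-3 H.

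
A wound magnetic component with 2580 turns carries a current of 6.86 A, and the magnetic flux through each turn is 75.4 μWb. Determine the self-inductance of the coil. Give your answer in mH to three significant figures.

L ≈ 28.4 mH

Self-inductance is defined by L = NΦ_B/I (flux linkage over current).
L = (2580)(7.540×10^-5 Wb)/(6.86 A) = 2.836×10^-2 H.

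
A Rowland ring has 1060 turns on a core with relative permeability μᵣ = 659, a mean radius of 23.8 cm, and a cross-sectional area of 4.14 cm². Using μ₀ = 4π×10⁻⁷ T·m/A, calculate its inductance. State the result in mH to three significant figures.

L ≈ 258 mH

For a thin toroid, L = μ₀μᵣN²A/(2πR).
L = (4π×10⁻⁷)(659)(1060)²(4.140×10^-4) / (2π×0.238 m) = 0.2576 H.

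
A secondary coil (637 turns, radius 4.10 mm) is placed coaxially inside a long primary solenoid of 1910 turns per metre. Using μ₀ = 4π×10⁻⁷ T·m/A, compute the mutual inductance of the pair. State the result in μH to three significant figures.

M ≈ 80.7 μH

The outer solenoid produces a uniform field B₁ = μ₀n₁I₁ across the inner coil,
so the flux linkage is N₂Φ = N₂B₁A₂ = μ₀n₁N₂A₂·I₁, giving M = μ₀n₁N₂A₂.
A₂ = πr² = π(4.100×10^-3 m)² = 5.281×10^-5 m².
M = (4π×10⁻⁷)(1910)(637)(5.281×10^-5) = 8.074×10^-5 H.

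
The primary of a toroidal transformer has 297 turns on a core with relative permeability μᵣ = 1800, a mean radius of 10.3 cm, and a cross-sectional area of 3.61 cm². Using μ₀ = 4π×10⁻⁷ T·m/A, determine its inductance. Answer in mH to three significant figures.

For a thin toroid, L = μ₀μᵣN²A/(2πR).
L = (4π×10⁻⁷)(1800)(297)²(3.610×10^-4) / (2π×0.103 m) = 0.1113 H.

L ≈ 111 mH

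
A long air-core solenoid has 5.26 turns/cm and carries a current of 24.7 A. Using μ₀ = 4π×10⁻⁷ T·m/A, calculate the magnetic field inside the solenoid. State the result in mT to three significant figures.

Inside a long solenoid, B = μ₀nI.
B = (4π×10⁻⁷)(526 m⁻¹)(24.7 A) = 1.633×10^-2 T.

B ≈ 16.3 mT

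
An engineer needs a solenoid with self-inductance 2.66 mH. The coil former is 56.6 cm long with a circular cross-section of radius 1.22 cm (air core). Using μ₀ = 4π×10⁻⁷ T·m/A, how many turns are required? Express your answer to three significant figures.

N ≈ 1600 turns

A = πr² = π(1.220×10^-2 m)² = 4.676×10^-4 m².
From L = μ₀N²A/ℓ, N = √(Lℓ / (μ₀A)).
N = √[(2.660×10^-3)(0.566) / ((4π×10⁻⁷)×4.676×10^-4)] = √(2.562×10^6) ≈ 1600.7.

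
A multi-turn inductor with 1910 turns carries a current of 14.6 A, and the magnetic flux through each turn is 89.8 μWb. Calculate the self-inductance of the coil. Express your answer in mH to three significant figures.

Self-inductance is defined by L = NΦ_B/I (flux linkage over current).
L = (1910)(8.980×10^-5 Wb)/(14.6 A) = 1.1748×10^-2 H.

L ≈ 11.7 mH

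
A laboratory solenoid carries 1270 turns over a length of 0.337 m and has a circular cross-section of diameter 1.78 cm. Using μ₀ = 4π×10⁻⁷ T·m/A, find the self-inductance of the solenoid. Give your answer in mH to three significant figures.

L ≈ 1.50 mH

A = π(d/2)² = π(8.900×10^-3 m)² = 2.488×10^-4 m².
For a long solenoid, L = μ₀N²A/ℓ.
L = (4π×10⁻⁷)(1270)²(2.488×10^-4)/(0.337 m) = 1.497×10^-3 H.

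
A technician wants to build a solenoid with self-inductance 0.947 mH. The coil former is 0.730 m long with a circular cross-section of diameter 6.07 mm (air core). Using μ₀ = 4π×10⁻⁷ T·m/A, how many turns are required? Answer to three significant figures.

A = π(d/2)² = π(3.035×10^-3 m)² = 2.894×10^-5 m².
From L = μ₀N²A/ℓ, N = √(Lℓ / (μ₀A)).
N = √[(9.470×10^-4)(0.73) / ((4π×10⁻⁷)×2.894×10^-5)] = √(1.901×10^7) ≈ 4360.1.

N ≈ 4360 turns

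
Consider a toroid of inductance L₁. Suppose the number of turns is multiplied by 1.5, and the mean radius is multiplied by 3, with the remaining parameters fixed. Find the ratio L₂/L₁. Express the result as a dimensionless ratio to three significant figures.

For a toroid, L ∝ μᵣN²A/R.
L₂/L₁ = (1.5)^2 × (3)^-1 = 0.750.

L₂/L₁ = 0.750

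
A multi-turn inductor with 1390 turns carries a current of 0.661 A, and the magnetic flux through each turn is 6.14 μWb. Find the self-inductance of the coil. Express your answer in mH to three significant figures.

Self-inductance is defined by L = NΦ_B/I (flux linkage over current).
L = (1390)(6.140×10^-6 Wb)/(0.661 A) = 1.291×10^-2 H.

L ≈ 12.9 mH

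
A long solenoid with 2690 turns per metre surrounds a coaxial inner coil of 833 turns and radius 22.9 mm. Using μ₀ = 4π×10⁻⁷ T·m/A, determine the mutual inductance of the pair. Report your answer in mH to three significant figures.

M ≈ 4.64 mH

The outer solenoid produces a uniform field B₁ = μ₀n₁I₁ across the inner coil,
so the flux linkage is N₂Φ = N₂B₁A₂ = μ₀n₁N₂A₂·I₁, giving M = μ₀n₁N₂A₂.
A₂ = πr² = π(2.290×10^-2 m)² = 1.647×10^-3 m².
M = (4π×10⁻⁷)(2690)(833)(1.647×10^-3) = 4.639×10^-3 H.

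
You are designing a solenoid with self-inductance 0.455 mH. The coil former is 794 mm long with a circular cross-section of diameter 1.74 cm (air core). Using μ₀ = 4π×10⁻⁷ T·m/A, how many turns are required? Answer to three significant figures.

N ≈ 1100 turns

A = π(d/2)² = π(8.700×10^-3 m)² = 2.378×10^-4 m².
From L = μ₀N²A/ℓ, N = √(Lℓ / (μ₀A)).
N = √[(4.550×10^-4)(0.794) / ((4π×10⁻⁷)×2.378×10^-4)] = √(1.209×10^6) ≈ 1099.6.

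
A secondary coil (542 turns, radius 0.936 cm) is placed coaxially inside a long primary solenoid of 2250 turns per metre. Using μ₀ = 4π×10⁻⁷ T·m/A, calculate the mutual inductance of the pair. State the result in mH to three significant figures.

M ≈ 0.422 mH

The outer solenoid produces a uniform field B₁ = μ₀n₁I₁ across the inner coil,
so the flux linkage is N₂Φ = N₂B₁A₂ = μ₀n₁N₂A₂·I₁, giving M = μ₀n₁N₂A₂.
A₂ = πr² = π(9.360×10^-3 m)² = 2.752×10^-4 m².
M = (4π×10⁻⁷)(2250)(542)(2.752×10^-4) = 4.218×10^-4 H.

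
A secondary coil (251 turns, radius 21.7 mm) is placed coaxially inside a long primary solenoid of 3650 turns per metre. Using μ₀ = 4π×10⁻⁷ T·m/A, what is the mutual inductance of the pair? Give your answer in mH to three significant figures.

The outer solenoid produces a uniform field B₁ = μ₀n₁I₁ across the inner coil,
so the flux linkage is N₂Φ = N₂B₁A₂ = μ₀n₁N₂A₂·I₁, giving M = μ₀n₁N₂A₂.
A₂ = πr² = π(2.170×10^-2 m)² = 1.479×10^-3 m².
M = (4π×10⁻⁷)(3650)(251)(1.479×10^-3) = 1.703×10^-3 H.

M ≈ 1.70 mH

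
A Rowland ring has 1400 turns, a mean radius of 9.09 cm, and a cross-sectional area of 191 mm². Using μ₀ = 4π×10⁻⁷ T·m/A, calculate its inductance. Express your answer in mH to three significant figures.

L ≈ 0.824 mH

For a thin toroid, L = μ₀N²A/(2πR).
L = (4π×10⁻⁷)(1400)²(1.910×10^-4) / (2π×9.090×10^-2 m) = 8.237×10^-4 H.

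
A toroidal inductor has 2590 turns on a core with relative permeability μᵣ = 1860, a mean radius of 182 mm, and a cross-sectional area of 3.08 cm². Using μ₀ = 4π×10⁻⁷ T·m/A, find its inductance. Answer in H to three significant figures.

L ≈ 4.22 H

For a thin toroid, L = μ₀μᵣN²A/(2πR).
L = (4π×10⁻⁷)(1860)(2590)²(3.080×10^-4) / (2π×0.182 m) = 4.223 H.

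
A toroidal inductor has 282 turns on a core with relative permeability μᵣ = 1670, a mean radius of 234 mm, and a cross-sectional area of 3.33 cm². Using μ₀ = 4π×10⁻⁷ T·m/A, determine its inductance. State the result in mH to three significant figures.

L ≈ 37.8 mH

For a thin toroid, L = μ₀μᵣN²A/(2πR).
L = (4π×10⁻⁷)(1670)(282)²(3.330×10^-4) / (2π×0.234 m) = 3.780×10^-2 H.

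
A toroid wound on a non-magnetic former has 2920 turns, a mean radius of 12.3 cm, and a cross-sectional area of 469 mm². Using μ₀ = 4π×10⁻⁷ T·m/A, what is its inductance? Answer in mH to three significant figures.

For a thin toroid, L = μ₀N²A/(2πR).
L = (4π×10⁻⁷)(2920)²(4.690×10^-4) / (2π×0.123 m) = 6.502×10^-3 H.

L ≈ 6.50 mH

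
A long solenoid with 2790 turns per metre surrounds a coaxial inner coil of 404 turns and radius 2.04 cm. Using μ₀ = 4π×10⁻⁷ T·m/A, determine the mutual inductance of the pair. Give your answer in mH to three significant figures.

M ≈ 1.85 mH

The outer solenoid produces a uniform field B₁ = μ₀n₁I₁ across the inner coil,
so the flux linkage is N₂Φ = N₂B₁A₂ = μ₀n₁N₂A₂·I₁, giving M = μ₀n₁N₂A₂.
A₂ = πr² = π(2.040×10^-2 m)² = 1.307×10^-3 m².
M = (4π×10⁻⁷)(2790)(404)(1.307×10^-3) = 1.852×10^-3 H.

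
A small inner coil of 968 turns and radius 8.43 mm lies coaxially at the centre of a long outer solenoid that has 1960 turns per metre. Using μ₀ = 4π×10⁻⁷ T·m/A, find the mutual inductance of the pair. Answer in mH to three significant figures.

M ≈ 0.532 mH

The outer solenoid produces a uniform field B₁ = μ₀n₁I₁ across the inner coil,
so the flux linkage is N₂Φ = N₂B₁A₂ = μ₀n₁N₂A₂·I₁, giving M = μ₀n₁N₂A₂.
A₂ = πr² = π(8.430×10^-3 m)² = 2.233×10^-4 m².
M = (4π×10⁻⁷)(1960)(968)(2.233×10^-4) = 5.323×10^-4 H.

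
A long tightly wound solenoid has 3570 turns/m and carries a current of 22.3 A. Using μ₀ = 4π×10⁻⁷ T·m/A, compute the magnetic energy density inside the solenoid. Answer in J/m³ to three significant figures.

u ≈ 3980 J/m³

B = μ₀nI = (4π×10⁻⁷)(3.570×10^3)(22.3) = 0.1 T.
u = B²/(2μ₀) = (0.1)²/(2×4π×10⁻⁷) = 3.982×10^3 J/m³.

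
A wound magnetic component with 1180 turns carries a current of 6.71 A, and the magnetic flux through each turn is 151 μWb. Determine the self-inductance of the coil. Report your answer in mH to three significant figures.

Self-inductance is defined by L = NΦ_B/I (flux linkage over current).
L = (1180)(1.510×10^-4 Wb)/(6.71 A) = 2.655×10^-2 H.

L ≈ 26.6 mH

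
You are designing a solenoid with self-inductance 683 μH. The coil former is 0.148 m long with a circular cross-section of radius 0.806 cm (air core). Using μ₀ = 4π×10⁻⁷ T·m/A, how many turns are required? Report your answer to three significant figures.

A = πr² = π(8.060×10^-3 m)² = 2.041×10^-4 m².
From L = μ₀N²A/ℓ, N = √(Lℓ / (μ₀A)).
N = √[(6.830×10^-4)(0.148) / ((4π×10⁻⁷)×2.041×10^-4)] = √(3.941×10^5) ≈ 627.8.

N ≈ 628 turns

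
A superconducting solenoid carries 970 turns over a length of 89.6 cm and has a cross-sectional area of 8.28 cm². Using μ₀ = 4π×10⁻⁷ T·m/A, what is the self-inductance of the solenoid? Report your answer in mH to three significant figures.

L ≈ 1.09 mH

A = 8.28 cm² = 8.280×10^-4 m².
For a long solenoid, L = μ₀N²A/ℓ.
L = (4π×10⁻⁷)(970)²(8.280×10^-4)/(0.896 m) = 1.093×10^-3 H.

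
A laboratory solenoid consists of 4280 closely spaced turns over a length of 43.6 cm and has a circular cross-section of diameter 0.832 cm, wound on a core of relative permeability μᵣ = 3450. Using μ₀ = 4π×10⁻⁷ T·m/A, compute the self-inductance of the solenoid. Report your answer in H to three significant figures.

A = π(d/2)² = π(4.160×10^-3 m)² = 5.437×10^-5 m².
For a long solenoid, L = μ₀μᵣN²A/ℓ.
L = (4π×10⁻⁷)(3450)(4280)²(5.437×10^-5)/(0.436 m) = 9.903 H.

L ≈ 9.90 H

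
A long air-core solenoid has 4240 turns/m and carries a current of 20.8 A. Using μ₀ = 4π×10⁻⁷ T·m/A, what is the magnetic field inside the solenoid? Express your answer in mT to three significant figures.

B ≈ 111 mT

Inside a long solenoid, B = μ₀nI.
B = (4π×10⁻⁷)(4.240×10^3 m⁻¹)(20.8 A) = 0.1108 T.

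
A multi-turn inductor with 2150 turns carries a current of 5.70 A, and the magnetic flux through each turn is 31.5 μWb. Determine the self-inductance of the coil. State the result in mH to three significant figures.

L ≈ 11.9 mH

Self-inductance is defined by L = NΦ_B/I (flux linkage over current).
L = (2150)(3.150×10^-5 Wb)/(5.70 A) = 1.188×10^-2 H.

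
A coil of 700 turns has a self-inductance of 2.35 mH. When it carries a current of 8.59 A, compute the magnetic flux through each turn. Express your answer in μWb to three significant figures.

From L = NΦ_B/I, the flux per turn is Φ_B = LI/N.
Φ_B = (2.350×10^-3 H)(8.59 A)/700 = 2.884×10^-5 Wb.

Φ_B ≈ 28.8 μWb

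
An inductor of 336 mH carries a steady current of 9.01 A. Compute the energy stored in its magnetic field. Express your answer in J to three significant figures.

U ≈ 13.6 J

Stored magnetic energy: U = ½LI².
U = ½(0.336 H)(9.01 A)² = 13.64 J.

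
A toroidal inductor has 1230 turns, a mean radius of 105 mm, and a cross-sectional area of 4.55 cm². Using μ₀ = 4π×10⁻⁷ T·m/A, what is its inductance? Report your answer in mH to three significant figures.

For a thin toroid, L = μ₀N²A/(2πR).
L = (4π×10⁻⁷)(1230)²(4.550×10^-4) / (2π×0.105 m) = 1.311×10^-3 H.

L ≈ 1.31 mH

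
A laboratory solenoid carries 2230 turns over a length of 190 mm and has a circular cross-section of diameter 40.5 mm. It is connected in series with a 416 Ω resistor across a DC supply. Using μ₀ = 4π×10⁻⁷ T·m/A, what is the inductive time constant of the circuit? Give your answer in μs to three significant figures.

A = π(d/2)² = π(2.025×10^-2 m)² = 1.288×10^-3 m².
L = μ₀N²A/ℓ = (4π×10⁻⁷)(2230)²(1.288×10^-3)/(0.19) = 4.237×10^-2 H.
τ = L/R = (4.237×10^-2)/(416) = 1.019×10^-4 s.

τ ≈ 102 μs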